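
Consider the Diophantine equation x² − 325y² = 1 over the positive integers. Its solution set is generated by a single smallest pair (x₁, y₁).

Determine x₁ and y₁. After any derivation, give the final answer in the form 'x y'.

√325 = [18; 36, …], period ℓ=1 (odd) → k=1
a_0=18:  p_0=18·1+0=18,  q_0=18·0+1=1
a_1=36:  p_1=36·18+1=649,  q_1=36·1+0=36
→ (649, 36).  Check: 649²=421201, 325·36²=421200, difference 1.

649 36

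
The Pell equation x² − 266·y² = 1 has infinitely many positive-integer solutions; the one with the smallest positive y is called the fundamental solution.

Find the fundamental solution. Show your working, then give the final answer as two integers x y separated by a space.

685 42

d=266: √d = [16; 3,4,3,32] (ℓ=4, even), read p_3/q_3
a_0=16:  p_0=16·1+0=16,  q_0=16·0+1=1
…
a_2=4:  p_2=4·49+16=212,  q_2=4·3+1=13
a_3=3:  p_3=3·212+49=685,  q_3=3·13+3=42
(x₁, y₁) = (685, 42);  685² − 266·42² = 1 ✓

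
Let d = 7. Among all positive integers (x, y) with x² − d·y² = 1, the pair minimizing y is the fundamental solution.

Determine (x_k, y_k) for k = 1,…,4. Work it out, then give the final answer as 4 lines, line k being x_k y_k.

√7 = [2; 1,1,1,4, …], period ℓ=4 (even) → k=3
step 0: (2, 1)  from 2·(1,0) + (0,1)
…
step 2: (5, 2)  from 1·(3,1) + (2,1)
step 3: (8, 3)  from 1·(5,2) + (3,1)
fundamental: x₁=8, y₁=3  (since 64 − 7·9 = 1)
k=2:  x_2 = 8·8+7·3·3 = 127,  y_2 = 8·3+3·8 = 48
k=3:  x_3 = 8·127+7·3·48 = 2024,  y_3 = 8·48+3·127 = 765
k=4:  x_4 = 8·2024+7·3·765 = 32257,  y_4 = 8·765+3·2024 = 12192

8 3
127 48
2024 765
32257 12192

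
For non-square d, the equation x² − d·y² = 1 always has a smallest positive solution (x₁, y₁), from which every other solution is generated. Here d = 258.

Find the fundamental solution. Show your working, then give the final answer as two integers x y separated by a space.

√258 = [16; 16,32, …], period ℓ=2 (even) → k=1
step 0: (16, 1)  from 16·(1,0) + (0,1)
step 1: (257, 16)  from 16·(16,1) + (1,0)
(x₁, y₁) = (257, 16);  257² − 258·16² = 1 ✓

257 16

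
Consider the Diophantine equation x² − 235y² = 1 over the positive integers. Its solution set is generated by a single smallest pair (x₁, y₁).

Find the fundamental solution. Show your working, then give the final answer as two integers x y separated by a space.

√235 → a₀=15, period (3,30); ℓ=2 even so k=1
i=0: a=15 ⇒ p=15, q=1
i=1: a=3 ⇒ p=46, q=3
→ (46, 3).  Check: 46²=2116, 235·3²=2115, difference 1.

46 3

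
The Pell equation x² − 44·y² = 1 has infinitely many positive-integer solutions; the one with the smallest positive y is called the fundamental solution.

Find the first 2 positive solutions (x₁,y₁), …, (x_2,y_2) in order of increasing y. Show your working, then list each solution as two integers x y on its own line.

199 30
79201 11940

√44 → a₀=6, period (1,1,1,2,1,1,1,12); ℓ=8 even so k=7
k=0  a_k=6  p_k/q_k = 6/1
k=1  a_k=1  p_k/q_k = 7/1
…
k=5  a_k=1  p_k/q_k = 73/11
k=6  a_k=1  p_k/q_k = 126/19
k=7  a_k=1  p_k/q_k = 199/30
fundamental: x₁=199, y₁=30  (since 39601 − 44·900 = 1)
(199+30√44)^2 = 79201 + 11940√44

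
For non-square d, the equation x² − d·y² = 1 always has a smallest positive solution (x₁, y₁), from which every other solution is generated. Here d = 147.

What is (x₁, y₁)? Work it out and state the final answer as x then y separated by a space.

√147 = [12; 8,24, …], period ℓ=2 (even) → k=1
step 0: (12, 1)  from 12·(1,0) + (0,1)
step 1: (97, 8)  from 8·(12,1) + (1,0)
fundamental: x₁=97, y₁=8  (since 9409 − 147·64 = 1)

97 8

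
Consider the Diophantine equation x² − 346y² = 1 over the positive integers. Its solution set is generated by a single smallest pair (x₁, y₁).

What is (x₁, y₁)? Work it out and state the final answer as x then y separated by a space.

d=346: √d = [18; 1,1,1,1,36] (ℓ=5, odd), read p_9/q_9
k=0  a_k=18  p_k/q_k = 18/1
k=1  a_k=1  p_k/q_k = 19/1
k=2  a_k=1  p_k/q_k = 37/2
…
k=4  a_k=1  p_k/q_k = 93/5
…
k=7  a_k=1  p_k/q_k = 6901/371
k=8  a_k=1  p_k/q_k = 10398/559
k=9  a_k=1  p_k/q_k = 17299/930
(x₁, y₁) = (17299, 930);  17299² − 346·930² = 1 ✓

17299 930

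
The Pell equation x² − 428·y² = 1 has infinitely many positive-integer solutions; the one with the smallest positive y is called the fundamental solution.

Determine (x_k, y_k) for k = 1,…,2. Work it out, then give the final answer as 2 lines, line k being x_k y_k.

d=428: √d = [20; 1,2,4,1,5,10,5,1,4,2,1,40] (ℓ=12, even), read p_11/q_11
a_0=20:  p_0=20·1+0=20,  q_0=20·0+1=1
…
a_4=1:  p_4=1·269+62=331,  q_4=1·13+3=16
…
a_6=10:  p_6=10·1924+331=19571,  q_6=10·93+16=946
…
a_10=2:  p_10=2·577179+119350=1273708,  q_10=2·27899+5769=61567
a_11=1:  p_11=1·1273708+577179=1850887,  q_11=1·61567+27899=89466
→ (1850887, 89466).  Check: 1850887²=3425782686769, 428·89466²=3425782686768, difference 1.
n=2: (1850887,89466)∘(1850887,89466) = (1850887·1850887+428·89466·89466, 1850887·89466+89466·1850887) = (6851565373537,331182912684)

1850887 89466
6851565373537 331182912684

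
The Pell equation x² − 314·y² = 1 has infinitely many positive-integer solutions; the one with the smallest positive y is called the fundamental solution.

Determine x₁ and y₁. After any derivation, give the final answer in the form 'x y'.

392499 22150

√314 → a₀=17, period (1,2,1,1,2,1,34); ℓ=7 odd so k=13
i=0: a=17 ⇒ p=17, q=1
i=1: a=1 ⇒ p=18, q=1
i=2: a=2 ⇒ p=53, q=3
i=3: a=1 ⇒ p=71, q=4
i=4: a=1 ⇒ p=124, q=7
i=5: a=2 ⇒ p=319, q=18
i=6: a=1 ⇒ p=443, q=25
i=7: a=34 ⇒ p=15381, q=868
i=8: a=1 ⇒ p=15824, q=893
i=9: a=2 ⇒ p=47029, q=2654
i=10: a=1 ⇒ p=62853, q=3547
i=11: a=1 ⇒ p=109882, q=6201
i=12: a=2 ⇒ p=282617, q=15949
i=13: a=1 ⇒ p=392499, q=22150
(x₁, y₁) = (392499, 22150);  392499² − 314·22150² = 1 ✓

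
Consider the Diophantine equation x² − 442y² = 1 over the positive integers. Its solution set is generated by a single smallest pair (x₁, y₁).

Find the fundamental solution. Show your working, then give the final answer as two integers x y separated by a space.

883 42

[21; 42] for √442; ℓ=1 ⇒ convergent index 1
step 0: (21, 1)  from 21·(1,0) + (0,1)
step 1: (883, 42)  from 42·(21,1) + (1,0)
fundamental: x₁=883, y₁=42  (since 779689 − 442·1764 = 1)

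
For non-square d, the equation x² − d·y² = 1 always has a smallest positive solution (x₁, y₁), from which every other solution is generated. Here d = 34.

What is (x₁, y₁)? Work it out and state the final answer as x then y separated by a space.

35 6

[5; 1,4,1,10] for √34; ℓ=4 ⇒ convergent index 3
step 0: (5, 1)  from 5·(1,0) + (0,1)
step 1: (6, 1)  from 1·(5,1) + (1,0)
step 2: (29, 5)  from 4·(6,1) + (5,1)
step 3: (35, 6)  from 1·(29,5) + (6,1)
(x₁, y₁) = (35, 6);  35² − 34·6² = 1 ✓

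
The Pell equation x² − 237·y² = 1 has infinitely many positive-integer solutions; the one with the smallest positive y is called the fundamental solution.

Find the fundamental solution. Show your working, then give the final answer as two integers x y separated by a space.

√237 → a₀=15, period (2,1,1,7,10,7,1,1,2,30); ℓ=10 even so k=9
i=0: a=15 ⇒ p=15, q=1
i=1: a=2 ⇒ p=31, q=2
…
i=4: a=7 ⇒ p=585, q=38
i=5: a=10 ⇒ p=5927, q=385
i=6: a=7 ⇒ p=42074, q=2733
…
i=8: a=1 ⇒ p=90075, q=5851
i=9: a=2 ⇒ p=228151, q=14820
(x₁, y₁) = (228151, 14820);  228151² − 237·14820² = 1 ✓

228151 14820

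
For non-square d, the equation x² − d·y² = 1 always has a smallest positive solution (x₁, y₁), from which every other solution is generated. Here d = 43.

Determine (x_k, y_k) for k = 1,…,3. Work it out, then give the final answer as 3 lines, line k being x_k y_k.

√43 = [6; 1,1,3,1,5,1,3,1,1,12, …], period ℓ=10 (even) → k=9
a_0=6:  p_0=6·1+0=6,  q_0=6·0+1=1
…
a_2=1:  p_2=1·7+6=13,  q_2=1·1+1=2
a_3=3:  p_3=3·13+7=46,  q_3=3·2+1=7
a_4=1:  p_4=1·46+13=59,  q_4=1·7+2=9
a_5=5:  p_5=5·59+46=341,  q_5=5·9+7=52
a_6=1:  p_6=1·341+59=400,  q_6=1·52+9=61
a_7=3:  p_7=3·400+341=1541,  q_7=3·61+52=235
a_8=1:  p_8=1·1541+400=1941,  q_8=1·235+61=296
a_9=1:  p_9=1·1941+1541=3482,  q_9=1·296+235=531
(x₁, y₁) = (3482, 531);  3482² − 43·531² = 1 ✓
(3482+531√43)^2 = 24248647 + 3697884√43
(3482+531√43)^3 = 168867574226 + 25752063645√43

3482 531
24248647 3697884
168867574226 25752063645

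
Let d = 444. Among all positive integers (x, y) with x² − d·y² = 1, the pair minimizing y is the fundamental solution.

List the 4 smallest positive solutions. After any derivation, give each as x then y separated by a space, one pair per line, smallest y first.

[21; 14,42] for √444; ℓ=2 ⇒ convergent index 1
k=0  a_k=21  p_k/q_k = 21/1
k=1  a_k=14  p_k/q_k = 295/14
fundamental: x₁=295, y₁=14  (since 87025 − 444·196 = 1)
k=2:  x_2 = 295·295+444·14·14 = 174049,  y_2 = 295·14+14·295 = 8260
k=3:  x_3 = 295·174049+444·14·8260 = 102688615,  y_3 = 295·8260+14·174049 = 4873386
k=4:  x_4 = 295·102688615+444·14·4873386 = 60586108801,  y_4 = 295·4873386+14·102688615 = 2875289480

295 14
174049 8260
102688615 4873386
60586108801 2875289480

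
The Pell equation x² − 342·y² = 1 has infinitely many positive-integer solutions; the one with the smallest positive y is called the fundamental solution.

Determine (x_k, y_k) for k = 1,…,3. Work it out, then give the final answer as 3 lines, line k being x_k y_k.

37 2
2737 148
202501 10950

√342 = [18; 2,36, …], period ℓ=2 (even) → k=1
step 0: (18, 1)  from 18·(1,0) + (0,1)
step 1: (37, 2)  from 2·(18,1) + (1,0)
fundamental: x₁=37, y₁=2  (since 1369 − 342·4 = 1)
n=2: (37,2)∘(37,2) = (37·37+342·2·2, 37·2+2·37) = (2737,148)
n=3: (2737,148)∘(37,2) = (37·2737+342·2·148, 37·148+2·2737) = (202501,10950)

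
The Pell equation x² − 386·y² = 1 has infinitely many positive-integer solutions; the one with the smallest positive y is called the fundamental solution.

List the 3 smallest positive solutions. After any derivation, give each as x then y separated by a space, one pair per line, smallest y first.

111555 5678
24889036049 1266818580
5552992832780835 282639893378122

√386 = [19; 1,1,1,4,1,18,1,4,1,1,1,38, …], period ℓ=12 (even) → k=11
step 0: (19, 1)  from 19·(1,0) + (0,1)
step 1: (20, 1)  from 1·(19,1) + (1,0)
…
step 3: (59, 3)  from 1·(39,2) + (20,1)
…
step 8: (32771, 1668)  from 4·(6621,337) + (6287,320)
step 9: (39392, 2005)  from 1·(32771,1668) + (6621,337)
step 10: (72163, 3673)  from 1·(39392,2005) + (32771,1668)
step 11: (111555, 5678)  from 1·(72163,3673) + (39392,2005)
(x₁, y₁) = (111555, 5678);  111555² − 386·5678² = 1 ✓
(111555+5678√386)^2 = 24889036049 + 1266818580√386
(111555+5678√386)^3 = 5552992832780835 + 282639893378122√386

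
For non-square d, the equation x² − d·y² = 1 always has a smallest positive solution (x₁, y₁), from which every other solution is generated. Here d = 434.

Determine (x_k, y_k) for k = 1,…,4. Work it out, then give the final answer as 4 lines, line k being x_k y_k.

√434 = [20; 1,4,1,40, …], period ℓ=4 (even) → k=3
a_0=20:  p_0=20·1+0=20,  q_0=20·0+1=1
a_1=1:  p_1=1·20+1=21,  q_1=1·1+0=1
a_2=4:  p_2=4·21+20=104,  q_2=4·1+1=5
a_3=1:  p_3=1·104+21=125,  q_3=1·5+1=6
(x₁, y₁) = (125, 6);  125² − 434·6² = 1 ✓
(125+6√434)^2 = 31249 + 1500√434
(125+6√434)^3 = 7812125 + 374994√434
(125+6√434)^4 = 1953000001 + 93747000√434

125 6
31249 1500
7812125 374994
1953000001 93747000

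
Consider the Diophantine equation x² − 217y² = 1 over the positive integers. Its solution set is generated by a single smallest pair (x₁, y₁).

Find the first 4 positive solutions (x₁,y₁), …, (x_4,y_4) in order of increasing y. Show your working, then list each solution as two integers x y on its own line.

3844063 260952
29553640695937 2006231855952
227212113429087499999 15424163293772565000
1746835356769087211376615937 118582910847096488831334048

d=217: √d = [14; 1,2,1,2,1,…,2,1,28] (ℓ=16, even), read p_15/q_15
k=0  a_k=14  p_k/q_k = 14/1
k=1  a_k=1  p_k/q_k = 15/1
k=2  a_k=2  p_k/q_k = 44/3
k=3  a_k=1  p_k/q_k = 59/4
k=4  a_k=2  p_k/q_k = 162/11
k=5  a_k=1  p_k/q_k = 221/15
k=6  a_k=1  p_k/q_k = 383/26
k=7  a_k=9  p_k/q_k = 3668/249
k=8  a_k=4  p_k/q_k = 15055/1022
…
k=10  a_k=1  p_k/q_k = 154218/10469
…
k=12  a_k=2  p_k/q_k = 740980/50301
k=13  a_k=1  p_k/q_k = 1034361/70217
k=14  a_k=2  p_k/q_k = 2809702/190735
k=15  a_k=1  p_k/q_k = 3844063/260952
(x₁, y₁) = (3844063, 260952);  3844063² − 217·260952² = 1 ✓
n=2: (3844063,260952)∘(3844063,260952) = (3844063·3844063+217·260952·260952, 3844063·260952+260952·3844063) = (29553640695937,2006231855952)
n=3: (29553640695937,2006231855952)∘(3844063,260952) = (3844063·29553640695937+217·260952·2006231855952, 3844063·2006231855952+260952·29553640695937) = (227212113429087499999,15424163293772565000)
n=4: (227212113429087499999,15424163293772565000)∘(3844063,260952) = (3844063·227212113429087499999+217·260952·15424163293772565000, 3844063·15424163293772565000+260952·227212113429087499999) = (1746835356769087211376615937,118582910847096488831334048)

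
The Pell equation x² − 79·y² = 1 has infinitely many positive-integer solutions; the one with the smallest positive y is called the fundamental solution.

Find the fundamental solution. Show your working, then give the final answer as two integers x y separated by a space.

80 9

√79 = [8; 1,7,1,16, …], period ℓ=4 (even) → k=3
a_0=8:  p_0=8·1+0=8,  q_0=8·0+1=1
…
a_2=7:  p_2=7·9+8=71,  q_2=7·1+1=8
a_3=1:  p_3=1·71+9=80,  q_3=1·8+1=9
(x₁, y₁) = (80, 9);  80² − 79·9² = 1 ✓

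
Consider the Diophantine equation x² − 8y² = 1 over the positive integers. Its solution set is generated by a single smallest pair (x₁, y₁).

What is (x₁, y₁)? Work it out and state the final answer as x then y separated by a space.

3 1

[2; 1,4] for √8; ℓ=2 ⇒ convergent index 1
step 0: (2, 1)  from 2·(1,0) + (0,1)
step 1: (3, 1)  from 1·(2,1) + (1,0)
fundamental: x₁=3, y₁=1  (since 9 − 8·1 = 1)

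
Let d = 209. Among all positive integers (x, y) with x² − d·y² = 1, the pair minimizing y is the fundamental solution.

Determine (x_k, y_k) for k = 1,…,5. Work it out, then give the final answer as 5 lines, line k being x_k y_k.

√209 = [14; 2,5,3,2,3,5,2,28, …], period ℓ=8 (even) → k=7
i=0: a=14 ⇒ p=14, q=1
…
i=2: a=5 ⇒ p=159, q=11
…
i=5: a=3 ⇒ p=4019, q=278
i=6: a=5 ⇒ p=21266, q=1471
i=7: a=2 ⇒ p=46551, q=3220
(x₁, y₁) = (46551, 3220);  46551² − 209·3220² = 1 ✓
(46551+3220√209)^2 = 4333991201 + 299788440√209
(46551+3220√209)^3 = 403503248748951 + 27910903337660√209
(46551+3220√209)^4 = 37566959460690844801 + 2598560922243032880√209
(46551+3220√209)^5 = 3497559059305735783913751 + 241931218954759943856100√209

46551 3220
4333991201 299788440
403503248748951 27910903337660
37566959460690844801 2598560922243032880
3497559059305735783913751 241931218954759943856100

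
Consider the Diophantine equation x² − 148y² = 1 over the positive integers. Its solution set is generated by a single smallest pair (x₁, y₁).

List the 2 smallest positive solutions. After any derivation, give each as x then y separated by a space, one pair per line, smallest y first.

[12; 6,24] for √148; ℓ=2 ⇒ convergent index 1
k=0  a_k=12  p_k/q_k = 12/1
k=1  a_k=6  p_k/q_k = 73/6
(x₁, y₁) = (73, 6);  73² − 148·6² = 1 ✓
(x_2, y_2) = (73·73 + 148·6·6, 73·6 + 6·73) = (10657, 876)

73 6
10657 876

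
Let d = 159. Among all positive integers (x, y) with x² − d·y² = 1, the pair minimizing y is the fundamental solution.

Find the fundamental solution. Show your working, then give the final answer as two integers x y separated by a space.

d=159: √d = [12; 1,1,1,1,3,1,1,1,1,24] (ℓ=10, even), read p_9/q_9
a_0=12:  p_0=12·1+0=12,  q_0=12·0+1=1
…
a_4=1:  p_4=1·38+25=63,  q_4=1·3+2=5
a_5=3:  p_5=3·63+38=227,  q_5=3·5+3=18
…
a_8=1:  p_8=1·517+290=807,  q_8=1·41+23=64
a_9=1:  p_9=1·807+517=1324,  q_9=1·64+41=105
→ (1324, 105).  Check: 1324²=1752976, 159·105²=1752975, difference 1.

1324 105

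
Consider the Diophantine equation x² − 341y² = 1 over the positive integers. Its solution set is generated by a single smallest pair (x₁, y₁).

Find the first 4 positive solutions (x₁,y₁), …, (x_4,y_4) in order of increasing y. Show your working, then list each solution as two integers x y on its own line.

d=341: √d = [18; 2,6,1,8,2,…,6,2,36] (ℓ=14, even), read p_13/q_13
i=0: a=18 ⇒ p=18, q=1
i=1: a=2 ⇒ p=37, q=2
i=2: a=6 ⇒ p=240, q=13
…
i=6: a=1 ⇒ p=7645, q=414
i=7: a=2 ⇒ p=20479, q=1109
i=8: a=1 ⇒ p=28124, q=1523
…
i=10: a=8 ⇒ p=641940, q=34763
i=11: a=1 ⇒ p=718667, q=38918
i=12: a=6 ⇒ p=4953942, q=268271
i=13: a=2 ⇒ p=10626551, q=575460
→ (10626551, 575460).  Check: 10626551²=112923586155601, 341·575460²=112923586155600, difference 1.
n=2: (10626551,575460)∘(10626551,575460) = (10626551·10626551+341·575460·575460, 10626551·575460+575460·10626551) = (225847172311201,12230310076920)
n=3: (225847172311201,12230310076920)∘(10626551,575460) = (10626551·225847172311201+341·575460·12230310076920, 10626551·12230310076920+575460·225847172311201) = (4799952989541519968951,259932027556408030380)
n=4: (4799952989541519968951,259932027556408030380)∘(10626551,575460) = (10626551·4799952989541519968951+341·575460·259932027556408030380, 10626551·259932027556408030380+575460·4799952989541519968951) = (102013890481930631287980124801,5524361894723138392975161840)

10626551 575460
225847172311201 12230310076920
4799952989541519968951 259932027556408030380
102013890481930631287980124801 5524361894723138392975161840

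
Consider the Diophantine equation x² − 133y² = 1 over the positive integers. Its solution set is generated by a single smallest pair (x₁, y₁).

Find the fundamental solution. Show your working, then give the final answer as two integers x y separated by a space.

2588599 224460

√133 → a₀=11, period (1,1,7,5,1,…,1,1,22); ℓ=16 even so k=15
k=0  a_k=11  p_k/q_k = 11/1
…
k=2  a_k=1  p_k/q_k = 23/2
k=3  a_k=7  p_k/q_k = 173/15
k=4  a_k=5  p_k/q_k = 888/77
…
k=6  a_k=1  p_k/q_k = 1949/169
…
k=9  a_k=1  p_k/q_k = 10979/952
k=10  a_k=1  p_k/q_k = 18948/1643
k=11  a_k=1  p_k/q_k = 29927/2595
k=12  a_k=5  p_k/q_k = 168583/14618
k=13  a_k=7  p_k/q_k = 1210008/104921
k=14  a_k=1  p_k/q_k = 1378591/119539
k=15  a_k=1  p_k/q_k = 2588599/224460
(x₁, y₁) = (2588599, 224460);  2588599² − 133·224460² = 1 ✓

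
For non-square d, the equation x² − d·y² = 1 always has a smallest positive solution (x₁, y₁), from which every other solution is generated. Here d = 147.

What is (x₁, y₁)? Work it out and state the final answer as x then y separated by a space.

d=147: √d = [12; 8,24] (ℓ=2, even), read p_1/q_1
i=0: a=12 ⇒ p=12, q=1
i=1: a=8 ⇒ p=97, q=8
fundamental: x₁=97, y₁=8  (since 9409 − 147·64 = 1)

97 8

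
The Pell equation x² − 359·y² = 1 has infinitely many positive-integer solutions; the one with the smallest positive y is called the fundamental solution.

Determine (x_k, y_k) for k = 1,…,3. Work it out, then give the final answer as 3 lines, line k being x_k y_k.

360 19
259199 13680
186622920 9849581

d=359: √d = [18; 1,17,1,36] (ℓ=4, even), read p_3/q_3
step 0: (18, 1)  from 18·(1,0) + (0,1)
step 1: (19, 1)  from 1·(18,1) + (1,0)
step 2: (341, 18)  from 17·(19,1) + (18,1)
step 3: (360, 19)  from 1·(341,18) + (19,1)
→ (360, 19).  Check: 360²=129600, 359·19²=129599, difference 1.
n=2: (360,19)∘(360,19) = (360·360+359·19·19, 360·19+19·360) = (259199,13680)
n=3: (259199,13680)∘(360,19) = (360·259199+359·19·13680, 360·13680+19·259199) = (186622920,9849581)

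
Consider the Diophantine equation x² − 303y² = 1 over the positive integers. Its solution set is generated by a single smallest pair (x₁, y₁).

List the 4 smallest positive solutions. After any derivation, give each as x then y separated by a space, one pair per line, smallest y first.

√303 = [17; 2,2,5,2,2,34, …], period ℓ=6 (even) → k=5
i=0: a=17 ⇒ p=17, q=1
…
i=3: a=5 ⇒ p=470, q=27
i=4: a=2 ⇒ p=1027, q=59
i=5: a=2 ⇒ p=2524, q=145
→ (2524, 145).  Check: 2524²=6370576, 303·145²=6370575, difference 1.
n=2: (2524,145)∘(2524,145) = (2524·2524+303·145·145, 2524·145+145·2524) = (12741151,731960)
n=3: (12741151,731960)∘(2524,145) = (2524·12741151+303·145·731960, 2524·731960+145·12741151) = (64317327724,3694933935)
n=4: (64317327724,3694933935)∘(2524,145) = (2524·64317327724+303·145·3694933935, 2524·3694933935+145·64317327724) = (324673857609601,18652025771920)

2524 145
12741151 731960
64317327724 3694933935
324673857609601 18652025771920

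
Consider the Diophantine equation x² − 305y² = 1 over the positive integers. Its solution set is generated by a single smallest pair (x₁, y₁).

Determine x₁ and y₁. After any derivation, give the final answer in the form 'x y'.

d=305: √d = [17; 2,6,2,34] (ℓ=4, even), read p_3/q_3
i=0: a=17 ⇒ p=17, q=1
…
i=2: a=6 ⇒ p=227, q=13
i=3: a=2 ⇒ p=489, q=28
(x₁, y₁) = (489, 28);  489² − 305·28² = 1 ✓

489 28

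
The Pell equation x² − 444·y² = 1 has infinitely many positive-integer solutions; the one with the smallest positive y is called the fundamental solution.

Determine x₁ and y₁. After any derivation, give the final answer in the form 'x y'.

295 14

√444 → a₀=21, period (14,42); ℓ=2 even so k=1
k=0  a_k=21  p_k/q_k = 21/1
k=1  a_k=14  p_k/q_k = 295/14
fundamental: x₁=295, y₁=14  (since 87025 − 444·196 = 1)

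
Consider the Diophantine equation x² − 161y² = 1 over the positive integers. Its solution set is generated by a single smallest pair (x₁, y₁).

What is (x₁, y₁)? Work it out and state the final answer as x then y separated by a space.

11775 928

[12; 1,2,4,1,2,1,4,2,1,24] for √161; ℓ=10 ⇒ convergent index 9
step 0: (12, 1)  from 12·(1,0) + (0,1)
step 1: (13, 1)  from 1·(12,1) + (1,0)
step 2: (38, 3)  from 2·(13,1) + (12,1)
step 3: (165, 13)  from 4·(38,3) + (13,1)
…
step 6: (774, 61)  from 1·(571,45) + (203,16)
…
step 8: (8108, 639)  from 2·(3667,289) + (774,61)
step 9: (11775, 928)  from 1·(8108,639) + (3667,289)
→ (11775, 928).  Check: 11775²=138650625, 161·928²=138650624, difference 1.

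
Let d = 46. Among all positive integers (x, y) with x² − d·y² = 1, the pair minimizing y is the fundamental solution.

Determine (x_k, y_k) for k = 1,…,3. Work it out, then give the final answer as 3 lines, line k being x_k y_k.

24335 3588
1184384449 174627960
57643991108495 8499142809612

√46 → a₀=6, period (1,3,1,1,2,6,2,1,1,3,1,12); ℓ=12 even so k=11
k=0  a_k=6  p_k/q_k = 6/1
k=1  a_k=1  p_k/q_k = 7/1
…
k=4  a_k=1  p_k/q_k = 61/9
k=5  a_k=2  p_k/q_k = 156/23
…
k=7  a_k=2  p_k/q_k = 2150/317
k=8  a_k=1  p_k/q_k = 3147/464
…
k=10  a_k=3  p_k/q_k = 19038/2807
k=11  a_k=1  p_k/q_k = 24335/3588
(x₁, y₁) = (24335, 3588);  24335² − 46·3588² = 1 ✓
k=2:  x_2 = 24335·24335+46·3588·3588 = 1184384449,  y_2 = 24335·3588+3588·24335 = 174627960
k=3:  x_3 = 24335·1184384449+46·3588·174627960 = 57643991108495,  y_3 = 24335·174627960+3588·1184384449 = 8499142809612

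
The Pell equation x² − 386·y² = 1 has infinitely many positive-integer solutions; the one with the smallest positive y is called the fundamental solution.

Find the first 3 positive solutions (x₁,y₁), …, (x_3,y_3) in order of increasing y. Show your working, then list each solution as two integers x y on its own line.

√386 = [19; 1,1,1,4,1,18,1,4,1,1,1,38, …], period ℓ=12 (even) → k=11
k=0  a_k=19  p_k/q_k = 19/1
k=1  a_k=1  p_k/q_k = 20/1
k=2  a_k=1  p_k/q_k = 39/2
k=3  a_k=1  p_k/q_k = 59/3
k=4  a_k=4  p_k/q_k = 275/14
k=5  a_k=1  p_k/q_k = 334/17
k=6  a_k=18  p_k/q_k = 6287/320
k=7  a_k=1  p_k/q_k = 6621/337
k=8  a_k=4  p_k/q_k = 32771/1668
k=9  a_k=1  p_k/q_k = 39392/2005
k=10  a_k=1  p_k/q_k = 72163/3673
k=11  a_k=1  p_k/q_k = 111555/5678
→ (111555, 5678).  Check: 111555²=12444518025, 386·5678²=12444518024, difference 1.
(x_2, y_2) = (111555·111555 + 386·5678·5678, 111555·5678 + 5678·111555) = (24889036049, 1266818580)
(x_3, y_3) = (111555·24889036049 + 386·5678·1266818580, 111555·1266818580 + 5678·24889036049) = (5552992832780835, 282639893378122)

111555 5678
24889036049 1266818580
5552992832780835 282639893378122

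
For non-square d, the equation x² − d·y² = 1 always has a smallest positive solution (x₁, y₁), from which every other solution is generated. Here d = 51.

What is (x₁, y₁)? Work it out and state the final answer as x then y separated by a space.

50 7

√51 = [7; 7,14, …], period ℓ=2 (even) → k=1
a_0=7:  p_0=7·1+0=7,  q_0=7·0+1=1
a_1=7:  p_1=7·7+1=50,  q_1=7·1+0=7
→ (50, 7).  Check: 50²=2500, 51·7²=2499, difference 1.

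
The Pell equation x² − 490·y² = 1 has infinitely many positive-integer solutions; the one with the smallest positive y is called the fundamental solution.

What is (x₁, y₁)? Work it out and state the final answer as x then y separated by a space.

√490 = [22; 7,2,1,4,4,4,1,2,7,44, …], period ℓ=10 (even) → k=9
a_0=22:  p_0=22·1+0=22,  q_0=22·0+1=1
a_1=7:  p_1=7·22+1=155,  q_1=7·1+0=7
…
a_3=1:  p_3=1·332+155=487,  q_3=1·15+7=22
…
a_5=4:  p_5=4·2280+487=9607,  q_5=4·103+22=434
a_6=4:  p_6=4·9607+2280=40708,  q_6=4·434+103=1839
a_7=1:  p_7=1·40708+9607=50315,  q_7=1·1839+434=2273
a_8=2:  p_8=2·50315+40708=141338,  q_8=2·2273+1839=6385
a_9=7:  p_9=7·141338+50315=1039681,  q_9=7·6385+2273=46968
→ (1039681, 46968).  Check: 1039681²=1080936581761, 490·46968²=1080936581760, difference 1.

1039681 46968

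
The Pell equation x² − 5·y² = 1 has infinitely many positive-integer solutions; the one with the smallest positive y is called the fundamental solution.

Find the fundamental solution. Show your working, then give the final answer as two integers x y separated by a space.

[2; 4] for √5; ℓ=1 ⇒ convergent index 1
i=0: a=2 ⇒ p=2, q=1
i=1: a=4 ⇒ p=9, q=4
→ (9, 4).  Check: 9²=81, 5·4²=80, difference 1.

9 4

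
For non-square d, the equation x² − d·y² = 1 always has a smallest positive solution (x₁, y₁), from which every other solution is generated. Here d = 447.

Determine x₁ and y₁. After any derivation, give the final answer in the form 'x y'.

148 7

√447 → a₀=21, period (7,42); ℓ=2 even so k=1
k=0  a_k=21  p_k/q_k = 21/1
k=1  a_k=7  p_k/q_k = 148/7
fundamental: x₁=148, y₁=7  (since 21904 − 447·49 = 1)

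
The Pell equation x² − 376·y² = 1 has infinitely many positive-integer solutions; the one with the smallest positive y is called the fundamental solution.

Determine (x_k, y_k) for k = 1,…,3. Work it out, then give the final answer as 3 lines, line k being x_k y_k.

d=376: √d = [19; 2,1,1,3,1,…,1,2,38] (ℓ=16, even), read p_15/q_15
i=0: a=19 ⇒ p=19, q=1
…
i=3: a=1 ⇒ p=97, q=5
i=4: a=3 ⇒ p=349, q=18
…
i=7: a=2 ⇒ p=2928, q=151
i=8: a=4 ⇒ p=12953, q=668
…
i=13: a=1 ⇒ p=468441, q=24158
i=14: a=1 ⇒ p=837427, q=43187
i=15: a=2 ⇒ p=2143295, q=110532
fundamental: x₁=2143295, y₁=110532  (since 4593713457025 − 376·12217323024 = 1)
n=2: (2143295,110532)∘(2143295,110532) = (2143295·2143295+376·110532·110532, 2143295·110532+110532·2143295) = (9187426914049,473805365880)
n=3: (9187426914049,473805365880)∘(2143295,110532) = (2143295·9187426914049+376·110532·473805365880, 2143295·473805365880+110532·9187426914049) = (39382732335491159615,2031009343327438668)

2143295 110532
9187426914049 473805365880
39382732335491159615 2031009343327438668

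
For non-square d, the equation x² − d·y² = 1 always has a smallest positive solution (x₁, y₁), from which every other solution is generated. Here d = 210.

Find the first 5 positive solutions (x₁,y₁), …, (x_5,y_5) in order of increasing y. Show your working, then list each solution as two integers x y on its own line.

d=210: √d = [14; 2,28] (ℓ=2, even), read p_1/q_1
k=0  a_k=14  p_k/q_k = 14/1
k=1  a_k=2  p_k/q_k = 29/2
(x₁, y₁) = (29, 2);  29² − 210·2² = 1 ✓
n=2: (29,2)∘(29,2) = (29·29+210·2·2, 29·2+2·29) = (1681,116)
n=3: (1681,116)∘(29,2) = (29·1681+210·2·116, 29·116+2·1681) = (97469,6726)
n=4: (97469,6726)∘(29,2) = (29·97469+210·2·6726, 29·6726+2·97469) = (5651521,389992)
n=5: (5651521,389992)∘(29,2) = (29·5651521+210·2·389992, 29·389992+2·5651521) = (327690749,22612810)

29 2
1681 116
97469 6726
5651521 389992
327690749 22612810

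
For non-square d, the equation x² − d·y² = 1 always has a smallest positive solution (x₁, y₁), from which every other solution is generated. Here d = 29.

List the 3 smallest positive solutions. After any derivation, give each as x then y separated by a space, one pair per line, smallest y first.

9801 1820
192119201 35675640
3765920568201 699313893460

√29 = [5; 2,1,1,2,10, …], period ℓ=5 (odd) → k=9
step 0: (5, 1)  from 5·(1,0) + (0,1)
step 1: (11, 2)  from 2·(5,1) + (1,0)
step 2: (16, 3)  from 1·(11,2) + (5,1)
…
step 4: (70, 13)  from 2·(27,5) + (16,3)
step 5: (727, 135)  from 10·(70,13) + (27,5)
step 6: (1524, 283)  from 2·(727,135) + (70,13)
step 7: (2251, 418)  from 1·(1524,283) + (727,135)
step 8: (3775, 701)  from 1·(2251,418) + (1524,283)
step 9: (9801, 1820)  from 2·(3775,701) + (2251,418)
fundamental: x₁=9801, y₁=1820  (since 96059601 − 29·3312400 = 1)
(x_2, y_2) = (9801·9801 + 29·1820·1820, 9801·1820 + 1820·9801) = (192119201, 35675640)
(x_3, y_3) = (9801·192119201 + 29·1820·35675640, 9801·35675640 + 1820·192119201) = (3765920568201, 699313893460)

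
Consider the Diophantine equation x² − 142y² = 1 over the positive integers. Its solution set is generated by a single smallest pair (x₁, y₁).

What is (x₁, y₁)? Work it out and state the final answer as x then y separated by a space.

143 12

√142 → a₀=11, period (1,10,1,22); ℓ=4 even so k=3
k=0  a_k=11  p_k/q_k = 11/1
…
k=2  a_k=10  p_k/q_k = 131/11
k=3  a_k=1  p_k/q_k = 143/12
→ (143, 12).  Check: 143²=20449, 142·12²=20448, difference 1.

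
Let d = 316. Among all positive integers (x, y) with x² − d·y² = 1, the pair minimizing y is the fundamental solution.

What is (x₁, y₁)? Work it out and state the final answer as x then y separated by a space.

[17; 1,3,2,8,2,3,1,34] for √316; ℓ=8 ⇒ convergent index 7
k=0  a_k=17  p_k/q_k = 17/1
k=1  a_k=1  p_k/q_k = 18/1
k=2  a_k=3  p_k/q_k = 71/4
k=3  a_k=2  p_k/q_k = 160/9
k=4  a_k=8  p_k/q_k = 1351/76
k=5  a_k=2  p_k/q_k = 2862/161
k=6  a_k=3  p_k/q_k = 9937/559
k=7  a_k=1  p_k/q_k = 12799/720
→ (12799, 720).  Check: 12799²=163814401, 316·720²=163814400, difference 1.

12799 720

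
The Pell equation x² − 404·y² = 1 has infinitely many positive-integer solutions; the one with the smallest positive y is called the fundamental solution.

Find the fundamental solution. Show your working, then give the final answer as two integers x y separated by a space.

201 10

[20; 10,40] for √404; ℓ=2 ⇒ convergent index 1
k=0  a_k=20  p_k/q_k = 20/1
k=1  a_k=10  p_k/q_k = 201/10
fundamental: x₁=201, y₁=10  (since 40401 − 404·100 = 1)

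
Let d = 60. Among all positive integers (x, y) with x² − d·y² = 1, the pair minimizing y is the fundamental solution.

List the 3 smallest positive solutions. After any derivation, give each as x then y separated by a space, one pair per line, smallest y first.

[7; 1,2,1,14] for √60; ℓ=4 ⇒ convergent index 3
i=0: a=7 ⇒ p=7, q=1
…
i=2: a=2 ⇒ p=23, q=3
i=3: a=1 ⇒ p=31, q=4
→ (31, 4).  Check: 31²=961, 60·4²=960, difference 1.
(31+4√60)^2 = 1921 + 248√60
(31+4√60)^3 = 119071 + 15372√60

31 4
1921 248
119071 15372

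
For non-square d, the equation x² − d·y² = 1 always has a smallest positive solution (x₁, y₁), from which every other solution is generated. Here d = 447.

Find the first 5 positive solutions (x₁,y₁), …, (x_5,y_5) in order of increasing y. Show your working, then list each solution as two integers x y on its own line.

√447 → a₀=21, period (7,42); ℓ=2 even so k=1
k=0  a_k=21  p_k/q_k = 21/1
k=1  a_k=7  p_k/q_k = 148/7
fundamental: x₁=148, y₁=7  (since 21904 − 447·49 = 1)
(x_2, y_2) = (148·148 + 447·7·7, 148·7 + 7·148) = (43807, 2072)
(x_3, y_3) = (148·43807 + 447·7·2072, 148·2072 + 7·43807) = (12966724, 613305)
(x_4, y_4) = (148·12966724 + 447·7·613305, 148·613305 + 7·12966724) = (3838106497, 181536208)
(x_5, y_5) = (148·3838106497 + 447·7·181536208, 148·181536208 + 7·3838106497) = (1136066556388, 53734104263)

148 7
43807 2072
12966724 613305
3838106497 181536208
1136066556388 53734104263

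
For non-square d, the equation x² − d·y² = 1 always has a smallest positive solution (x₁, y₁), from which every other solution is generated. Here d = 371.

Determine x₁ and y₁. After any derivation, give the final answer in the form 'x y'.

[19; 3,1,4,1,3,38] for √371; ℓ=6 ⇒ convergent index 5
step 0: (19, 1)  from 19·(1,0) + (0,1)
…
step 2: (77, 4)  from 1·(58,3) + (19,1)
…
step 4: (443, 23)  from 1·(366,19) + (77,4)
step 5: (1695, 88)  from 3·(443,23) + (366,19)
(x₁, y₁) = (1695, 88);  1695² − 371·88² = 1 ✓

1695 88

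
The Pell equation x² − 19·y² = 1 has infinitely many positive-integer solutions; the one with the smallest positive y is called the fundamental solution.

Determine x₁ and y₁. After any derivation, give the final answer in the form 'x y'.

170 39

d=19: √d = [4; 2,1,3,1,2,8] (ℓ=6, even), read p_5/q_5
i=0: a=4 ⇒ p=4, q=1
…
i=2: a=1 ⇒ p=13, q=3
…
i=4: a=1 ⇒ p=61, q=14
i=5: a=2 ⇒ p=170, q=39
(x₁, y₁) = (170, 39);  170² − 19·39² = 1 ✓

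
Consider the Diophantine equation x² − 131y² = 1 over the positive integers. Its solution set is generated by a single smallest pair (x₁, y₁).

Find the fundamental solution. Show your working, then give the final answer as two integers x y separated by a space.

√131 → a₀=11, period (2,4,11,4,2,22); ℓ=6 even so k=5
k=0  a_k=11  p_k/q_k = 11/1
k=1  a_k=2  p_k/q_k = 23/2
k=2  a_k=4  p_k/q_k = 103/9
…
k=4  a_k=4  p_k/q_k = 4727/413
k=5  a_k=2  p_k/q_k = 10610/927
fundamental: x₁=10610, y₁=927  (since 112572100 − 131·859329 = 1)

10610 927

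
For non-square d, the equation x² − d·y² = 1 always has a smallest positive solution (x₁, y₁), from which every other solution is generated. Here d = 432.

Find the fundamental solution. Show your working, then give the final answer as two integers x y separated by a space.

1351 65

d=432: √d = [20; 1,3,1,1,1,3,1,40] (ℓ=8, even), read p_7/q_7
k=0  a_k=20  p_k/q_k = 20/1
k=1  a_k=1  p_k/q_k = 21/1
…
k=3  a_k=1  p_k/q_k = 104/5
…
k=6  a_k=3  p_k/q_k = 1060/51
k=7  a_k=1  p_k/q_k = 1351/65
fundamental: x₁=1351, y₁=65  (since 1825201 − 432·4225 = 1)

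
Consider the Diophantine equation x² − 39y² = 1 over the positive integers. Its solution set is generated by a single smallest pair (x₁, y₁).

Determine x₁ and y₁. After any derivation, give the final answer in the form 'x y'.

√39 → a₀=6, period (4,12); ℓ=2 even so k=1
k=0  a_k=6  p_k/q_k = 6/1
k=1  a_k=4  p_k/q_k = 25/4
→ (25, 4).  Check: 25²=625, 39·4²=624, difference 1.

25 4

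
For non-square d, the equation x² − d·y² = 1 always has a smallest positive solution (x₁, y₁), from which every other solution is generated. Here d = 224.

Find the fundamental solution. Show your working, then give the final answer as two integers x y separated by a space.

15 1

d=224: √d = [14; 1,28] (ℓ=2, even), read p_1/q_1
step 0: (14, 1)  from 14·(1,0) + (0,1)
step 1: (15, 1)  from 1·(14,1) + (1,0)
(x₁, y₁) = (15, 1);  15² − 224·1² = 1 ✓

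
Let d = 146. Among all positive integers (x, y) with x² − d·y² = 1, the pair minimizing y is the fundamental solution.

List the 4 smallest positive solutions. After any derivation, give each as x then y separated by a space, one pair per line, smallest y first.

145 12
42049 3480
12194065 1009188
3536236801 292661040

√146 = [12; 12,24, …], period ℓ=2 (even) → k=1
a_0=12:  p_0=12·1+0=12,  q_0=12·0+1=1
a_1=12:  p_1=12·12+1=145,  q_1=12·1+0=12
→ (145, 12).  Check: 145²=21025, 146·12²=21024, difference 1.
k=2:  x_2 = 145·145+146·12·12 = 42049,  y_2 = 145·12+12·145 = 3480
k=3:  x_3 = 145·42049+146·12·3480 = 12194065,  y_3 = 145·3480+12·42049 = 1009188
k=4:  x_4 = 145·12194065+146·12·1009188 = 3536236801,  y_4 = 145·1009188+12·12194065 = 292661040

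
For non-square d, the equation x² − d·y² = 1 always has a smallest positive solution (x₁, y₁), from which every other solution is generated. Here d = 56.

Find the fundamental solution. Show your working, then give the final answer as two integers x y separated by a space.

15 2

√56 = [7; 2,14, …], period ℓ=2 (even) → k=1
a_0=7:  p_0=7·1+0=7,  q_0=7·0+1=1
a_1=2:  p_1=2·7+1=15,  q_1=2·1+0=2
(x₁, y₁) = (15, 2);  15² − 56·2² = 1 ✓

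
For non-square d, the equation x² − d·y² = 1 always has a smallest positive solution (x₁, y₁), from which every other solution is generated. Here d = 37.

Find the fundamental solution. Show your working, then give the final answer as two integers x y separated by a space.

73 12

√37 → a₀=6, period (12); ℓ=1 odd so k=1
k=0  a_k=6  p_k/q_k = 6/1
k=1  a_k=12  p_k/q_k = 73/12
→ (73, 12).  Check: 73²=5329, 37·12²=5328, difference 1.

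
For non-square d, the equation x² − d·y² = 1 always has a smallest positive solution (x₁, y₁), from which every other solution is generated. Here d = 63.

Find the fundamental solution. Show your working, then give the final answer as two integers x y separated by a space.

8 1

√63 → a₀=7, period (1,14); ℓ=2 even so k=1
k=0  a_k=7  p_k/q_k = 7/1
k=1  a_k=1  p_k/q_k = 8/1
→ (8, 1).  Check: 8²=64, 63·1²=63, difference 1.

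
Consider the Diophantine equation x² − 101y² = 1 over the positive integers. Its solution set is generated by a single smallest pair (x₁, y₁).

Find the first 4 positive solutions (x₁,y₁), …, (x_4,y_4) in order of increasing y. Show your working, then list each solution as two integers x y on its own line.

√101 → a₀=10, period (20); ℓ=1 odd so k=1
i=0: a=10 ⇒ p=10, q=1
i=1: a=20 ⇒ p=201, q=20
fundamental: x₁=201, y₁=20  (since 40401 − 101·400 = 1)
(x_2, y_2) = (201·201 + 101·20·20, 201·20 + 20·201) = (80801, 8040)
(x_3, y_3) = (201·80801 + 101·20·8040, 201·8040 + 20·80801) = (32481801, 3232060)
(x_4, y_4) = (201·32481801 + 101·20·3232060, 201·3232060 + 20·32481801) = (13057603201, 1299280080)

201 20
80801 8040
32481801 3232060
13057603201 1299280080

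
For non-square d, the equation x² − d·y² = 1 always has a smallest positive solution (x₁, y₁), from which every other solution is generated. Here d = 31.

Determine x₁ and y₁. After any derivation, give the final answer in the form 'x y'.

1520 273

[5; 1,1,3,5,3,1,1,10] for √31; ℓ=8 ⇒ convergent index 7
a_0=5:  p_0=5·1+0=5,  q_0=5·0+1=1
…
a_2=1:  p_2=1·6+5=11,  q_2=1·1+1=2
a_3=3:  p_3=3·11+6=39,  q_3=3·2+1=7
a_4=5:  p_4=5·39+11=206,  q_4=5·7+2=37
a_5=3:  p_5=3·206+39=657,  q_5=3·37+7=118
a_6=1:  p_6=1·657+206=863,  q_6=1·118+37=155
a_7=1:  p_7=1·863+657=1520,  q_7=1·155+118=273
fundamental: x₁=1520, y₁=273  (since 2310400 − 31·74529 = 1)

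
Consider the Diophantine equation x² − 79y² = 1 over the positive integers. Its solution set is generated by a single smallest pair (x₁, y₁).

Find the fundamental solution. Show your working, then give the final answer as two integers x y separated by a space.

80 9

d=79: √d = [8; 1,7,1,16] (ℓ=4, even), read p_3/q_3
a_0=8:  p_0=8·1+0=8,  q_0=8·0+1=1
…
a_2=7:  p_2=7·9+8=71,  q_2=7·1+1=8
a_3=1:  p_3=1·71+9=80,  q_3=1·8+1=9
→ (80, 9).  Check: 80²=6400, 79·9²=6399, difference 1.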